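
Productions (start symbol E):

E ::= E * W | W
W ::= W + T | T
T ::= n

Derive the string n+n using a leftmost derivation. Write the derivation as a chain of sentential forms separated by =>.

E => W => W+T => T+T => n+T => n+n

E => W   [E ::= W]
W => W+T   [W ::= W + T]
W+T => T+T   [W ::= T]
T+T => n+T   [T ::= n]
n+T => n+n   [T ::= n]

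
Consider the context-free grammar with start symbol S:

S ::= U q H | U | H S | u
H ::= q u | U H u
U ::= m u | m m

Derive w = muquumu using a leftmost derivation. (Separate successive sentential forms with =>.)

S => HS => UHuS => muHuS => muquuS => muquuU => muquumu

S => HS   [S ::= H S]
HS => UHuS   [H ::= U H u]
UHuS => muHuS   [U ::= m u]
muHuS => muquuS   [H ::= q u]
muquuS => muquuU   [S ::= U]
muquuU => muquumu   [U ::= m u]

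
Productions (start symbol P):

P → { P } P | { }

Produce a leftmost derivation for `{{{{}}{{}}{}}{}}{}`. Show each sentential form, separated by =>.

P => {P}P => {{P}P}P => {{{P}P}P}P => {{{{}}P}P}P => {{{{}}{P}P}P}P => {{{{}}{{}}P}P}P => {{{{}}{{}}{}}P}P => {{{{}}{{}}{}}{}}P => {{{{}}{{}}{}}{}}{}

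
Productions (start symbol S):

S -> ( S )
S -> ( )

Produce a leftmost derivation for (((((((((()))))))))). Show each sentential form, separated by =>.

S => (S)   [S -> ( S )]
(S) => ((S))   [S -> ( S )]
((S)) => (((S)))   [S -> ( S )]
(((S))) => ((((S))))   [S -> ( S )]
((((S)))) => (((((S)))))   [S -> ( S )]
(((((S))))) => ((((((S))))))   [S -> ( S )]
((((((S)))))) => (((((((S)))))))   [S -> ( S )]
(((((((S))))))) => ((((((((S))))))))   [S -> ( S )]
((((((((S)))))))) => (((((((((S)))))))))   [S -> ( S )]
(((((((((S))))))))) => (((((((((())))))))))   [S -> ( )]

S => (S) => ((S)) => (((S))) => ((((S)))) => (((((S))))) => ((((((S)))))) => (((((((S))))))) => ((((((((S)))))))) => (((((((((S))))))))) => (((((((((())))))))))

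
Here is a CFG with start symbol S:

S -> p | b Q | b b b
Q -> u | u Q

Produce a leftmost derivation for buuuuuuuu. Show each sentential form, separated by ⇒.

S⇒bQ⇒buQ⇒buuQ⇒buuuQ⇒buuuuQ⇒buuuuuQ⇒buuuuuuQ⇒buuuuuuuQ⇒buuuuuuuu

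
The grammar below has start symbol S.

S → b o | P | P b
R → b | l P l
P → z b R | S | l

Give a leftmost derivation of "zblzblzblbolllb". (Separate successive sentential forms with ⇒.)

S ⇒ Pb   [S → P b]
Pb ⇒ zbRb   [P → z b R]
zbRb ⇒ zblPlb   [R → l P l]
zblPlb ⇒ zblzbRlb   [P → z b R]
zblzbRlb ⇒ zblzblPllb   [R → l P l]
zblzblPllb ⇒ zblzblzbRllb   [P → z b R]
zblzblzbRllb ⇒ zblzblzblPlllb   [R → l P l]
zblzblzblPlllb ⇒ zblzblzblSlllb   [P → S]
zblzblzblSlllb ⇒ zblzblzblbolllb   [S → b o]

S ⇒ Pb ⇒ zbRb ⇒ zblPlb ⇒ zblzbRlb ⇒ zblzblPllb ⇒ zblzblzbRllb ⇒ zblzblzblPlllb ⇒ zblzblzblSlllb ⇒ zblzblzblbolllb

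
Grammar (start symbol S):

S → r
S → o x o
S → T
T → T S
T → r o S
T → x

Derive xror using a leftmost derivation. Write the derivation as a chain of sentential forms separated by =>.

S => T   [S → T]
T => TS   [T → T S]
TS => xS   [T → x]
xS => xT   [S → T]
xT => xroS   [T → r o S]
xroS => xror   [S → r]

S => T => TS => xS => xT => xroS => xror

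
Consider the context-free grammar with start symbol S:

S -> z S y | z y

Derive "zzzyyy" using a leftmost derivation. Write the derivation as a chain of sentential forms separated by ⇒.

S ⇒ zSy   [S -> z S y]
zSy ⇒ zzSyy   [S -> z S y]
zzSyy ⇒ zzzyyy   [S -> z y]

S⇒zSy⇒zzSyy⇒zzzyyy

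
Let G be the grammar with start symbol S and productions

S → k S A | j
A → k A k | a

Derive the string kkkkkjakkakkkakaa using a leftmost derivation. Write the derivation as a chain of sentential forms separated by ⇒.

S ⇒ kSA   [S → k S A]
kSA ⇒ kkSAA   [S → k S A]
kkSAA ⇒ kkkSAAA   [S → k S A]
kkkSAAA ⇒ kkkkSAAAA   [S → k S A]
kkkkSAAAA ⇒ kkkkkSAAAAA   [S → k S A]
kkkkkSAAAAA ⇒ kkkkkjAAAAA   [S → j]
kkkkkjAAAAA ⇒ kkkkkjaAAAA   [A → a]
kkkkkjaAAAA ⇒ kkkkkjakAkAAA   [A → k A k]
kkkkkjakAkAAA ⇒ kkkkkjakkAkkAAA   [A → k A k]
kkkkkjakkAkkAAA ⇒ kkkkkjakkakkAAA   [A → a]
kkkkkjakkakkAAA ⇒ kkkkkjakkakkkAkAA   [A → k A k]
kkkkkjakkakkkAkAA ⇒ kkkkkjakkakkkakAA   [A → a]
kkkkkjakkakkkakAA ⇒ kkkkkjakkakkkakaA   [A → a]
kkkkkjakkakkkakaA ⇒ kkkkkjakkakkkakaa   [A → a]

S ⇒ kSA ⇒ kkSAA ⇒ kkkSAAA ⇒ kkkkSAAAA ⇒ kkkkkSAAAAA ⇒ kkkkkjAAAAA ⇒ kkkkkjaAAAA ⇒ kkkkkjakAkAAA ⇒ kkkkkjakkAkkAAA ⇒ kkkkkjakkakkAAA ⇒ kkkkkjakkakkkAkAA ⇒ kkkkkjakkakkkakAA ⇒ kkkkkjakkakkkakaA ⇒ kkkkkjakkakkkakaa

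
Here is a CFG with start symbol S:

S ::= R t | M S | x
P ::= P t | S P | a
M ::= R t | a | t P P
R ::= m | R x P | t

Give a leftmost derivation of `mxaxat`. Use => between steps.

S => Rt   [S ::= R t]
Rt => RxPt   [R ::= R x P]
RxPt => RxPxPt   [R ::= R x P]
RxPxPt => mxPxPt   [R ::= m]
mxPxPt => mxaxPt   [P ::= a]
mxaxPt => mxaxat   [P ::= a]

S => Rt => RxPt => RxPxPt => mxPxPt => mxaxPt => mxaxat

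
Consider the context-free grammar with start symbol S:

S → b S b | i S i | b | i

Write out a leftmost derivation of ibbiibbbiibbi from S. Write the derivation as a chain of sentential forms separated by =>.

S => iSi   [S → i S i]
iSi => ibSbi   [S → b S b]
ibSbi => ibbSbbi   [S → b S b]
ibbSbbi => ibbiSibbi   [S → i S i]
ibbiSibbi => ibbiiSiibbi   [S → i S i]
ibbiiSiibbi => ibbiibSbiibbi   [S → b S b]
ibbiibSbiibbi => ibbiibbbiibbi   [S → b]

S => iSi => ibSbi => ibbSbbi => ibbiSibbi => ibbiiSiibbi => ibbiibSbiibbi => ibbiibbbiibbi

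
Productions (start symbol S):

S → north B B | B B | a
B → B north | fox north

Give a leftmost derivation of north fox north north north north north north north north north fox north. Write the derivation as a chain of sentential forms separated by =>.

S => north B B => north B north B => north B north north B => north B north north north B => north B north north north north B => north B north north north north north B => north B north north north north north north B => north B north north north north north north north B => north B north north north north north north north north B => north fox north north north north north north north north north B => north fox north north north north north north north north north fox north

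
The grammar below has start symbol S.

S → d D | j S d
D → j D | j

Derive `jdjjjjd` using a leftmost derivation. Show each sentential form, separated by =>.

S => jSd => jdDd => jdjDd => jdjjDd => jdjjjDd => jdjjjjd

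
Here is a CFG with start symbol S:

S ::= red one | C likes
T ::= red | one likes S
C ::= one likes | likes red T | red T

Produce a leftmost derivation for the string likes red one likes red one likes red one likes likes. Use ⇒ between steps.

S ⇒ C likes ⇒ likes red T likes ⇒ likes red one likes S likes ⇒ likes red one likes C likes likes ⇒ likes red one likes red T likes likes ⇒ likes red one likes red one likes S likes likes ⇒ likes red one likes red one likes red one likes likes

S ⇒ C likes   [S ::= C likes]
C likes ⇒ likes red T likes   [C ::= likes red T]
likes red T likes ⇒ likes red one likes S likes   [T ::= one likes S]
likes red one likes S likes ⇒ likes red one likes C likes likes   [S ::= C likes]
likes red one likes C likes likes ⇒ likes red one likes red T likes likes   [C ::= red T]
likes red one likes red T likes likes ⇒ likes red one likes red one likes S likes likes   [T ::= one likes S]
likes red one likes red one likes S likes likes ⇒ likes red one likes red one likes red one likes likes   [S ::= red one]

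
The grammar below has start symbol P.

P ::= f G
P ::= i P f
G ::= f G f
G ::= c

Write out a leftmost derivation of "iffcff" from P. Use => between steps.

P => iPf   [P ::= i P f]
iPf => ifGf   [P ::= f G]
ifGf => iffGff   [G ::= f G f]
iffGff => iffcff   [G ::= c]

P => iPf => ifGf => iffGff => iffcff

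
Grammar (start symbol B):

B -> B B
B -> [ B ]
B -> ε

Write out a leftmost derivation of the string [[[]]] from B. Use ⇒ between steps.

B ⇒ BB ⇒ [B]B ⇒ [[B]]B ⇒ [[[B]]]B ⇒ [[[]]]B ⇒ [[[]]]

B ⇒ BB   [B -> B B]
BB ⇒ [B]B   [B -> [ B ]]
[B]B ⇒ [[B]]B   [B -> [ B ]]
[[B]]B ⇒ [[[B]]]B   [B -> [ B ]]
[[[B]]]B ⇒ [[[]]]B   [B -> ε]
[[[]]]B ⇒ [[[]]]   [B -> ε]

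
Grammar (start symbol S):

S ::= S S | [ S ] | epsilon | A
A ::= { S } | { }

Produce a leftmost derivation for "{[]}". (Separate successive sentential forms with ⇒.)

S ⇒ SS   [S ::= S S]
SS ⇒ SSS   [S ::= S S]
SSS ⇒ SSSS   [S ::= S S]
SSSS ⇒ SSSSS   [S ::= S S]
SSSSS ⇒ ASSSS   [S ::= A]
ASSSS ⇒ {S}SSSS   [A ::= { S }]
{S}SSSS ⇒ {[S]}SSSS   [S ::= [ S ]]
{[S]}SSSS ⇒ {[]}SSSS   [S ::= epsilon]
{[]}SSSS ⇒ {[]}SSS   [S ::= epsilon]
{[]}SSS ⇒ {[]}SS   [S ::= epsilon]
{[]}SS ⇒ {[]}S   [S ::= epsilon]
{[]}S ⇒ {[]}   [S ::= epsilon]

S ⇒ SS ⇒ SSS ⇒ SSSS ⇒ SSSSS ⇒ ASSSS ⇒ {S}SSSS ⇒ {[S]}SSSS ⇒ {[]}SSSS ⇒ {[]}SSS ⇒ {[]}SS ⇒ {[]}S ⇒ {[]}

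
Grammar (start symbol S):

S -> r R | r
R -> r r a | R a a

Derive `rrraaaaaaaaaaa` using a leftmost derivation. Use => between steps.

S => rR => rRaa => rRaaaa => rRaaaaaa => rRaaaaaaaa => rRaaaaaaaaaa => rrraaaaaaaaaaa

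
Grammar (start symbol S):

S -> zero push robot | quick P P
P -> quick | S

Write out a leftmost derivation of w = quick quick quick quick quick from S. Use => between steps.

S => quick P P => quick S P => quick quick P P P => quick quick quick P P => quick quick quick quick P => quick quick quick quick quick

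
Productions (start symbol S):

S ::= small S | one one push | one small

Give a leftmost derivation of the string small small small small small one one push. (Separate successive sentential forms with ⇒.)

S ⇒ small S   [S ::= small S]
small S ⇒ small small S   [S ::= small S]
small small S ⇒ small small small S   [S ::= small S]
small small small S ⇒ small small small small S   [S ::= small S]
small small small small S ⇒ small small small small small S   [S ::= small S]
small small small small small S ⇒ small small small small small one one push   [S ::= one one push]

S ⇒ small S ⇒ small small S ⇒ small small small S ⇒ small small small small S ⇒ small small small small small S ⇒ small small small small small one one push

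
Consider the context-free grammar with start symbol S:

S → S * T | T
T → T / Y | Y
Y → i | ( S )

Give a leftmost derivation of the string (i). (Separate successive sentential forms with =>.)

S=>T=>Y=>(S)=>(T)=>(Y)=>(i)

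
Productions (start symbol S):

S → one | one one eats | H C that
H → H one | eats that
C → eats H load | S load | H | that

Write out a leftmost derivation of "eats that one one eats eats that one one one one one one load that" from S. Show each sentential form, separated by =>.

S => H C that   [S → H C that]
H C that => H one C that   [H → H one]
H one C that => H one one C that   [H → H one]
H one one C that => eats that one one C that   [H → eats that]
eats that one one C that => eats that one one eats H load that   [C → eats H load]
eats that one one eats H load that => eats that one one eats H one load that   [H → H one]
eats that one one eats H one load that => eats that one one eats H one one load that   [H → H one]
eats that one one eats H one one load that => eats that one one eats H one one one load that   [H → H one]
eats that one one eats H one one one load that => eats that one one eats H one one one one load that   [H → H one]
eats that one one eats H one one one one load that => eats that one one eats H one one one one one load that   [H → H one]
eats that one one eats H one one one one one load that => eats that one one eats H one one one one one one load that   [H → H one]
eats that one one eats H one one one one one one load that => eats that one one eats eats that one one one one one one load that   [H → eats that]

S => H C that => H one C that => H one one C that => eats that one one C that => eats that one one eats H load that => eats that one one eats H one load that => eats that one one eats H one one load that => eats that one one eats H one one one load that => eats that one one eats H one one one one load that => eats that one one eats H one one one one one load that => eats that one one eats H one one one one one one load that => eats that one one eats eats that one one one one one one load that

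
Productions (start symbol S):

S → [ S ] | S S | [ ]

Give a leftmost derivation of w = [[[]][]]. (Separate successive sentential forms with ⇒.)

S ⇒ [S] ⇒ [SS] ⇒ [[S]S] ⇒ [[[]]S] ⇒ [[[]][]]

S ⇒ [S]   [S → [ S ]]
[S] ⇒ [SS]   [S → S S]
[SS] ⇒ [[S]S]   [S → [ S ]]
[[S]S] ⇒ [[[]]S]   [S → [ ]]
[[[]]S] ⇒ [[[]][]]   [S → [ ]]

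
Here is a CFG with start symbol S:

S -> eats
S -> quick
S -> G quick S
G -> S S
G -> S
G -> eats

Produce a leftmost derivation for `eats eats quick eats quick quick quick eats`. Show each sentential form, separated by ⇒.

S ⇒ G quick S ⇒ S S quick S ⇒ eats S quick S ⇒ eats G quick S quick S ⇒ eats eats quick S quick S ⇒ eats eats quick G quick S quick S ⇒ eats eats quick eats quick S quick S ⇒ eats eats quick eats quick quick quick S ⇒ eats eats quick eats quick quick quick eats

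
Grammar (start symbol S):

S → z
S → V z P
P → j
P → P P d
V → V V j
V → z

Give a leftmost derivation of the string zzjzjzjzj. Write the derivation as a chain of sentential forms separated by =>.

S => VzP => VVjzP => VVjVjzP => VVjVjVjzP => zVjVjVjzP => zzjVjVjzP => zzjzjVjzP => zzjzjzjzP => zzjzjzjzj

S => VzP   [S → V z P]
VzP => VVjzP   [V → V V j]
VVjzP => VVjVjzP   [V → V V j]
VVjVjzP => VVjVjVjzP   [V → V V j]
VVjVjVjzP => zVjVjVjzP   [V → z]
zVjVjVjzP => zzjVjVjzP   [V → z]
zzjVjVjzP => zzjzjVjzP   [V → z]
zzjzjVjzP => zzjzjzjzP   [V → z]
zzjzjzjzP => zzjzjzjzj   [P → j]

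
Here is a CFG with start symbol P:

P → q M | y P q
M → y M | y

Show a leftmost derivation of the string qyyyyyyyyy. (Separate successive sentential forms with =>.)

P=>qM=>qyM=>qyyM=>qyyyM=>qyyyyM=>qyyyyyM=>qyyyyyyM=>qyyyyyyyM=>qyyyyyyyyM=>qyyyyyyyyy

P => qM   [P → q M]
qM => qyM   [M → y M]
qyM => qyyM   [M → y M]
qyyM => qyyyM   [M → y M]
qyyyM => qyyyyM   [M → y M]
qyyyyM => qyyyyyM   [M → y M]
qyyyyyM => qyyyyyyM   [M → y M]
qyyyyyyM => qyyyyyyyM   [M → y M]
qyyyyyyyM => qyyyyyyyyM   [M → y M]
qyyyyyyyyM => qyyyyyyyyy   [M → y]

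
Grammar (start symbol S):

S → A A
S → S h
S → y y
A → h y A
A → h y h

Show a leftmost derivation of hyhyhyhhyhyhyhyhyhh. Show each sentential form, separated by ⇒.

S ⇒ Sh ⇒ AAh ⇒ hyAAh ⇒ hyhyAAh ⇒ hyhyhyhAh ⇒ hyhyhyhhyAh ⇒ hyhyhyhhyhyAh ⇒ hyhyhyhhyhyhyAh ⇒ hyhyhyhhyhyhyhyAh ⇒ hyhyhyhhyhyhyhyhyhh

S ⇒ Sh   [S → S h]
Sh ⇒ AAh   [S → A A]
AAh ⇒ hyAAh   [A → h y A]
hyAAh ⇒ hyhyAAh   [A → h y A]
hyhyAAh ⇒ hyhyhyhAh   [A → h y h]
hyhyhyhAh ⇒ hyhyhyhhyAh   [A → h y A]
hyhyhyhhyAh ⇒ hyhyhyhhyhyAh   [A → h y A]
hyhyhyhhyhyAh ⇒ hyhyhyhhyhyhyAh   [A → h y A]
hyhyhyhhyhyhyAh ⇒ hyhyhyhhyhyhyhyAh   [A → h y A]
hyhyhyhhyhyhyhyAh ⇒ hyhyhyhhyhyhyhyhyhh   [A → h y h]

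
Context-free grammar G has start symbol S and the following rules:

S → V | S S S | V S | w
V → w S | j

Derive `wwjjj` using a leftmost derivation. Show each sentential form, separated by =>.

S=>V=>wS=>wVS=>wwSS=>wwVSS=>wwjSS=>wwjVS=>wwjjS=>wwjjV=>wwjjj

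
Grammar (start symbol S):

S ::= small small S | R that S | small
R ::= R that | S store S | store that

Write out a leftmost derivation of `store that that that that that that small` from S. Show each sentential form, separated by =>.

S => R that S => R that that S => R that that that S => R that that that that S => R that that that that that S => store that that that that that that S => store that that that that that that small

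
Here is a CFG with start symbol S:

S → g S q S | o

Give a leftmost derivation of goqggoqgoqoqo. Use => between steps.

S => gSqS   [S → g S q S]
gSqS => goqS   [S → o]
goqS => goqgSqS   [S → g S q S]
goqgSqS => goqggSqSqS   [S → g S q S]
goqggSqSqS => goqggoqSqS   [S → o]
goqggoqSqS => goqggoqgSqSqS   [S → g S q S]
goqggoqgSqSqS => goqggoqgoqSqS   [S → o]
goqggoqgoqSqS => goqggoqgoqoqS   [S → o]
goqggoqgoqoqS => goqggoqgoqoqo   [S → o]

S => gSqS => goqS => goqgSqS => goqggSqSqS => goqggoqSqS => goqggoqgSqSqS => goqggoqgoqSqS => goqggoqgoqoqS => goqggoqgoqoqo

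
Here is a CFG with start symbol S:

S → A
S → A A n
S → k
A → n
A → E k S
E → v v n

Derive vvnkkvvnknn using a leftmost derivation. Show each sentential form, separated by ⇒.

S⇒AAn⇒EkSAn⇒vvnkSAn⇒vvnkkAn⇒vvnkkEkSn⇒vvnkkvvnkSn⇒vvnkkvvnkAn⇒vvnkkvvnknn

S ⇒ AAn   [S → A A n]
AAn ⇒ EkSAn   [A → E k S]
EkSAn ⇒ vvnkSAn   [E → v v n]
vvnkSAn ⇒ vvnkkAn   [S → k]
vvnkkAn ⇒ vvnkkEkSn   [A → E k S]
vvnkkEkSn ⇒ vvnkkvvnkSn   [E → v v n]
vvnkkvvnkSn ⇒ vvnkkvvnkAn   [S → A]
vvnkkvvnkAn ⇒ vvnkkvvnknn   [A → n]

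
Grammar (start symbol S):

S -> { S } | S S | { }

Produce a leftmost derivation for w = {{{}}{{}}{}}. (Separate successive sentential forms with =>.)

S => {S} => {SS} => {{S}S} => {{{}}S} => {{{}}SS} => {{{}}{S}S} => {{{}}{{}}S} => {{{}}{{}}{}}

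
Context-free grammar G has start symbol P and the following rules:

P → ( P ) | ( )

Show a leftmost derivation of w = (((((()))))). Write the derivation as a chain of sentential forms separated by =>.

P => (P)   [P → ( P )]
(P) => ((P))   [P → ( P )]
((P)) => (((P)))   [P → ( P )]
(((P))) => ((((P))))   [P → ( P )]
((((P)))) => (((((P)))))   [P → ( P )]
(((((P))))) => (((((())))))   [P → ( )]

P => (P) => ((P)) => (((P))) => ((((P)))) => (((((P))))) => (((((())))))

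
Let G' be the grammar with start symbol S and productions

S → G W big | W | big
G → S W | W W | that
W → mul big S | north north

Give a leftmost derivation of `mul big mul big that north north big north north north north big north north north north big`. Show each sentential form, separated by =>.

S => W   [S → W]
W => mul big S   [W → mul big S]
mul big S => mul big G W big   [S → G W big]
mul big G W big => mul big S W W big   [G → S W]
mul big S W W big => mul big G W big W W big   [S → G W big]
mul big G W big W W big => mul big W W W big W W big   [G → W W]
mul big W W W big W W big => mul big mul big S W W big W W big   [W → mul big S]
mul big mul big S W W big W W big => mul big mul big G W big W W big W W big   [S → G W big]
mul big mul big G W big W W big W W big => mul big mul big that W big W W big W W big   [G → that]
mul big mul big that W big W W big W W big => mul big mul big that north north big W W big W W big   [W → north north]
mul big mul big that north north big W W big W W big => mul big mul big that north north big north north W big W W big   [W → north north]
mul big mul big that north north big north north W big W W big => mul big mul big that north north big north north north north big W W big   [W → north north]
mul big mul big that north north big north north north north big W W big => mul big mul big that north north big north north north north big north north W big   [W → north north]
mul big mul big that north north big north north north north big north north W big => mul big mul big that north north big north north north north big north north north north big   [W → north north]

S => W => mul big S => mul big G W big => mul big S W W big => mul big G W big W W big => mul big W W W big W W big => mul big mul big S W W big W W big => mul big mul big G W big W W big W W big => mul big mul big that W big W W big W W big => mul big mul big that north north big W W big W W big => mul big mul big that north north big north north W big W W big => mul big mul big that north north big north north north north big W W big => mul big mul big that north north big north north north north big north north W big => mul big mul big that north north big north north north north big north north north north big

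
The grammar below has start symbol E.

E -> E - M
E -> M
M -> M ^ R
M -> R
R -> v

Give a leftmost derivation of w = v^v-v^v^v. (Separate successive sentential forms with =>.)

E => E-M => M-M => M^R-M => R^R-M => v^R-M => v^v-M => v^v-M^R => v^v-M^R^R => v^v-R^R^R => v^v-v^R^R => v^v-v^v^R => v^v-v^v^v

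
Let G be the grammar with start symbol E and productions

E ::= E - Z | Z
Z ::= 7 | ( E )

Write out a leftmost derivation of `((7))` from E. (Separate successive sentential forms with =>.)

E=>Z=>(E)=>(Z)=>((E))=>((Z))=>((7))

E => Z   [E ::= Z]
Z => (E)   [Z ::= ( E )]
(E) => (Z)   [E ::= Z]
(Z) => ((E))   [Z ::= ( E )]
((E)) => ((Z))   [E ::= Z]
((Z)) => ((7))   [Z ::= 7]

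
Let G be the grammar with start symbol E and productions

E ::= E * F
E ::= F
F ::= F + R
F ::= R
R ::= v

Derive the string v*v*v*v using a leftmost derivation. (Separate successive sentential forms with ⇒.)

E ⇒ E*F   [E ::= E * F]
E*F ⇒ E*F*F   [E ::= E * F]
E*F*F ⇒ E*F*F*F   [E ::= E * F]
E*F*F*F ⇒ F*F*F*F   [E ::= F]
F*F*F*F ⇒ R*F*F*F   [F ::= R]
R*F*F*F ⇒ v*F*F*F   [R ::= v]
v*F*F*F ⇒ v*R*F*F   [F ::= R]
v*R*F*F ⇒ v*v*F*F   [R ::= v]
v*v*F*F ⇒ v*v*R*F   [F ::= R]
v*v*R*F ⇒ v*v*v*F   [R ::= v]
v*v*v*F ⇒ v*v*v*R   [F ::= R]
v*v*v*R ⇒ v*v*v*v   [R ::= v]

E⇒E*F⇒E*F*F⇒E*F*F*F⇒F*F*F*F⇒R*F*F*F⇒v*F*F*F⇒v*R*F*F⇒v*v*F*F⇒v*v*R*F⇒v*v*v*F⇒v*v*v*R⇒v*v*v*v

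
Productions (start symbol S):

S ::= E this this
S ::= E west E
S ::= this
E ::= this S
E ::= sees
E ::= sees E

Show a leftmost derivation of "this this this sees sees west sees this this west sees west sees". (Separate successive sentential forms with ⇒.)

S ⇒ E west E   [S ::= E west E]
E west E ⇒ this S west E   [E ::= this S]
this S west E ⇒ this E west E west E   [S ::= E west E]
this E west E west E ⇒ this this S west E west E   [E ::= this S]
this this S west E west E ⇒ this this E this this west E west E   [S ::= E this this]
this this E this this west E west E ⇒ this this this S this this west E west E   [E ::= this S]
this this this S this this west E west E ⇒ this this this E west E this this west E west E   [S ::= E west E]
this this this E west E this this west E west E ⇒ this this this sees E west E this this west E west E   [E ::= sees E]
this this this sees E west E this this west E west E ⇒ this this this sees sees west E this this west E west E   [E ::= sees]
this this this sees sees west E this this west E west E ⇒ this this this sees sees west sees this this west E west E   [E ::= sees]
this this this sees sees west sees this this west E west E ⇒ this this this sees sees west sees this this west sees west E   [E ::= sees]
this this this sees sees west sees this this west sees west E ⇒ this this this sees sees west sees this this west sees west sees   [E ::= sees]

S ⇒ E west E ⇒ this S west E ⇒ this E west E west E ⇒ this this S west E west E ⇒ this this E this this west E west E ⇒ this this this S this this west E west E ⇒ this this this E west E this this west E west E ⇒ this this this sees E west E this this west E west E ⇒ this this this sees sees west E this this west E west E ⇒ this this this sees sees west sees this this west E west E ⇒ this this this sees sees west sees this this west sees west E ⇒ this this this sees sees west sees this this west sees west sees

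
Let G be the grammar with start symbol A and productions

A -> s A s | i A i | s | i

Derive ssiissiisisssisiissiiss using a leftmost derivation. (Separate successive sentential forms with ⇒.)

A ⇒ sAs ⇒ ssAss ⇒ ssiAiss ⇒ ssiiAiiss ⇒ ssiisAsiiss ⇒ ssiissAssiiss ⇒ ssiissiAissiiss ⇒ ssiissiiAiissiiss ⇒ ssiissiisAsiissiiss ⇒ ssiissiisiAisiissiiss ⇒ ssiissiisisAsisiissiiss ⇒ ssiissiisisssisiissiiss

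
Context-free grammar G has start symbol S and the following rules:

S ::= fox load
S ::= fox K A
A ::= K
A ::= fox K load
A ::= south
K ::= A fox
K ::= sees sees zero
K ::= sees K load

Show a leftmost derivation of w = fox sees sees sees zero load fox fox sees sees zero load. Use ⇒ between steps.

S ⇒ fox K A ⇒ fox A fox A ⇒ fox K fox A ⇒ fox sees K load fox A ⇒ fox sees sees sees zero load fox A ⇒ fox sees sees sees zero load fox fox K load ⇒ fox sees sees sees zero load fox fox sees sees zero load

S ⇒ fox K A   [S ::= fox K A]
fox K A ⇒ fox A fox A   [K ::= A fox]
fox A fox A ⇒ fox K fox A   [A ::= K]
fox K fox A ⇒ fox sees K load fox A   [K ::= sees K load]
fox sees K load fox A ⇒ fox sees sees sees zero load fox A   [K ::= sees sees zero]
fox sees sees sees zero load fox A ⇒ fox sees sees sees zero load fox fox K load   [A ::= fox K load]
fox sees sees sees zero load fox fox K load ⇒ fox sees sees sees zero load fox fox sees sees zero load   [K ::= sees sees zero]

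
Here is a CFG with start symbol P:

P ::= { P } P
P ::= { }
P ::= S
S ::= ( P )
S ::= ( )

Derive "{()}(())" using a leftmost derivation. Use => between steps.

P => {P}P   [P ::= { P } P]
{P}P => {S}P   [P ::= S]
{S}P => {()}P   [S ::= ( )]
{()}P => {()}S   [P ::= S]
{()}S => {()}(P)   [S ::= ( P )]
{()}(P) => {()}(S)   [P ::= S]
{()}(S) => {()}(())   [S ::= ( )]

P=>{P}P=>{S}P=>{()}P=>{()}S=>{()}(P)=>{()}(S)=>{()}(())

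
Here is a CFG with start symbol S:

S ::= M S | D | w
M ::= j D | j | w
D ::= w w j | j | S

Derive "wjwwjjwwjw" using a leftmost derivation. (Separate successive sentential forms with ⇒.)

S⇒MS⇒wS⇒wMS⇒wjDS⇒wjwwjS⇒wjwwjMS⇒wjwwjjDS⇒wjwwjjwwjS⇒wjwwjjwwjw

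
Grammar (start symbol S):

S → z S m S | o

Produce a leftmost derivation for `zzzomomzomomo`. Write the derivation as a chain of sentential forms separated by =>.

S => zSmS => zzSmSmS => zzzSmSmSmS => zzzomSmSmS => zzzomomSmS => zzzomomzSmSmS => zzzomomzomSmS => zzzomomzomomS => zzzomomzomomo

S => zSmS   [S → z S m S]
zSmS => zzSmSmS   [S → z S m S]
zzSmSmS => zzzSmSmSmS   [S → z S m S]
zzzSmSmSmS => zzzomSmSmS   [S → o]
zzzomSmSmS => zzzomomSmS   [S → o]
zzzomomSmS => zzzomomzSmSmS   [S → z S m S]
zzzomomzSmSmS => zzzomomzomSmS   [S → o]
zzzomomzomSmS => zzzomomzomomS   [S → o]
zzzomomzomomS => zzzomomzomomo   [S → o]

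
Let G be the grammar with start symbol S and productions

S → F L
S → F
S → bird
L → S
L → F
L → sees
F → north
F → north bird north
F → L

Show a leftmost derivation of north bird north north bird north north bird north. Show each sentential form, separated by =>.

S => F L   [S → F L]
F L => north bird north L   [F → north bird north]
north bird north L => north bird north S   [L → S]
north bird north S => north bird north F L   [S → F L]
north bird north F L => north bird north north bird north L   [F → north bird north]
north bird north north bird north L => north bird north north bird north F   [L → F]
north bird north north bird north F => north bird north north bird north north bird north   [F → north bird north]

S => F L => north bird north L => north bird north S => north bird north F L => north bird north north bird north L => north bird north north bird north F => north bird north north bird north north bird north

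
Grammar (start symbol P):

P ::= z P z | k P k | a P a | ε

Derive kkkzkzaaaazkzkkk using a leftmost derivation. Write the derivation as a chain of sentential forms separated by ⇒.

P⇒kPk⇒kkPkk⇒kkkPkkk⇒kkkzPzkkk⇒kkkzkPkzkkk⇒kkkzkzPzkzkkk⇒kkkzkzaPazkzkkk⇒kkkzkzaaPaazkzkkk⇒kkkzkzaaaazkzkkk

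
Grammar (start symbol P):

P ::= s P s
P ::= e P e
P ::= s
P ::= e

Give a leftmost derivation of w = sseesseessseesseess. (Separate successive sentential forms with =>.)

P => sPs   [P ::= s P s]
sPs => ssPss   [P ::= s P s]
ssPss => ssePess   [P ::= e P e]
ssePess => sseePeess   [P ::= e P e]
sseePeess => sseesPseess   [P ::= s P s]
sseesPseess => sseessPsseess   [P ::= s P s]
sseessPsseess => sseessePesseess   [P ::= e P e]
sseessePesseess => sseesseePeesseess   [P ::= e P e]
sseesseePeesseess => sseesseesPseesseess   [P ::= s P s]
sseesseesPseesseess => sseesseessseesseess   [P ::= s]

P=>sPs=>ssPss=>ssePess=>sseePeess=>sseesPseess=>sseessPsseess=>sseessePesseess=>sseesseePeesseess=>sseesseesPseesseess=>sseesseessseesseess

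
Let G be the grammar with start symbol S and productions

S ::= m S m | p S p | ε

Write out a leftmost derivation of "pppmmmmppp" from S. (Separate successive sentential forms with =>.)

S => pSp   [S ::= p S p]
pSp => ppSpp   [S ::= p S p]
ppSpp => pppSppp   [S ::= p S p]
pppSppp => pppmSmppp   [S ::= m S m]
pppmSmppp => pppmmSmmppp   [S ::= m S m]
pppmmSmmppp => pppmmmmppp   [S ::= ε]

S=>pSp=>ppSpp=>pppSppp=>pppmSmppp=>pppmmSmmppp=>pppmmmmppp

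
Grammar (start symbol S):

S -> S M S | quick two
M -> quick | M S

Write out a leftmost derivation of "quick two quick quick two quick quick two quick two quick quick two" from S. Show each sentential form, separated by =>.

S => S M S => S M S M S => S M S M S M S => quick two M S M S M S => quick two quick S M S M S => quick two quick quick two M S M S => quick two quick quick two M S S M S => quick two quick quick two quick S S M S => quick two quick quick two quick quick two S M S => quick two quick quick two quick quick two quick two M S => quick two quick quick two quick quick two quick two quick S => quick two quick quick two quick quick two quick two quick quick two

S => S M S   [S -> S M S]
S M S => S M S M S   [S -> S M S]
S M S M S => S M S M S M S   [S -> S M S]
S M S M S M S => quick two M S M S M S   [S -> quick two]
quick two M S M S M S => quick two quick S M S M S   [M -> quick]
quick two quick S M S M S => quick two quick quick two M S M S   [S -> quick two]
quick two quick quick two M S M S => quick two quick quick two M S S M S   [M -> M S]
quick two quick quick two M S S M S => quick two quick quick two quick S S M S   [M -> quick]
quick two quick quick two quick S S M S => quick two quick quick two quick quick two S M S   [S -> quick two]
quick two quick quick two quick quick two S M S => quick two quick quick two quick quick two quick two M S   [S -> quick two]
quick two quick quick two quick quick two quick two M S => quick two quick quick two quick quick two quick two quick S   [M -> quick]
quick two quick quick two quick quick two quick two quick S => quick two quick quick two quick quick two quick two quick quick two   [S -> quick two]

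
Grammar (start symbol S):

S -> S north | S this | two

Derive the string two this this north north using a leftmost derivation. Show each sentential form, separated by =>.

S => S north   [S -> S north]
S north => S north north   [S -> S north]
S north north => S this north north   [S -> S this]
S this north north => S this this north north   [S -> S this]
S this this north north => two this this north north   [S -> two]

S => S north => S north north => S this north north => S this this north north => two this this north north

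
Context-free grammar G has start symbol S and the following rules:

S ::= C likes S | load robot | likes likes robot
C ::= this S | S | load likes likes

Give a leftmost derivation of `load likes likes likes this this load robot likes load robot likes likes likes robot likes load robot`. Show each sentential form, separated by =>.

S => C likes S   [S ::= C likes S]
C likes S => S likes S   [C ::= S]
S likes S => C likes S likes S   [S ::= C likes S]
C likes S likes S => load likes likes likes S likes S   [C ::= load likes likes]
load likes likes likes S likes S => load likes likes likes C likes S likes S   [S ::= C likes S]
load likes likes likes C likes S likes S => load likes likes likes this S likes S likes S   [C ::= this S]
load likes likes likes this S likes S likes S => load likes likes likes this C likes S likes S likes S   [S ::= C likes S]
load likes likes likes this C likes S likes S likes S => load likes likes likes this this S likes S likes S likes S   [C ::= this S]
load likes likes likes this this S likes S likes S likes S => load likes likes likes this this load robot likes S likes S likes S   [S ::= load robot]
load likes likes likes this this load robot likes S likes S likes S => load likes likes likes this this load robot likes load robot likes S likes S   [S ::= load robot]
load likes likes likes this this load robot likes load robot likes S likes S => load likes likes likes this this load robot likes load robot likes likes likes robot likes S   [S ::= likes likes robot]
load likes likes likes this this load robot likes load robot likes likes likes robot likes S => load likes likes likes this this load robot likes load robot likes likes likes robot likes load robot   [S ::= load robot]

S => C likes S => S likes S => C likes S likes S => load likes likes likes S likes S => load likes likes likes C likes S likes S => load likes likes likes this S likes S likes S => load likes likes likes this C likes S likes S likes S => load likes likes likes this this S likes S likes S likes S => load likes likes likes this this load robot likes S likes S likes S => load likes likes likes this this load robot likes load robot likes S likes S => load likes likes likes this this load robot likes load robot likes likes likes robot likes S => load likes likes likes this this load robot likes load robot likes likes likes robot likes load robot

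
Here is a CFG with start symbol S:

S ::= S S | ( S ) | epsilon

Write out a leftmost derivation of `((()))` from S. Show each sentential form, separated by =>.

S => SS => (S)S => ((S))S => ((SS))S => ((SSS))S => (((S)SS))S => ((()SS))S => ((()S))S => ((()))S => ((()))

S => SS   [S ::= S S]
SS => (S)S   [S ::= ( S )]
(S)S => ((S))S   [S ::= ( S )]
((S))S => ((SS))S   [S ::= S S]
((SS))S => ((SSS))S   [S ::= S S]
((SSS))S => (((S)SS))S   [S ::= ( S )]
(((S)SS))S => ((()SS))S   [S ::= epsilon]
((()SS))S => ((()S))S   [S ::= epsilon]
((()S))S => ((()))S   [S ::= epsilon]
((()))S => ((()))   [S ::= epsilon]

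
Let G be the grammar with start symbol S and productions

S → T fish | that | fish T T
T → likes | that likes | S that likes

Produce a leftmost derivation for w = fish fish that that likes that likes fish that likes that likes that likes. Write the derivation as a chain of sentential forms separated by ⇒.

S ⇒ fish T T ⇒ fish S that likes T ⇒ fish fish T T that likes T ⇒ fish fish S that likes T that likes T ⇒ fish fish that that likes T that likes T ⇒ fish fish that that likes S that likes that likes T ⇒ fish fish that that likes T fish that likes that likes T ⇒ fish fish that that likes that likes fish that likes that likes T ⇒ fish fish that that likes that likes fish that likes that likes that likes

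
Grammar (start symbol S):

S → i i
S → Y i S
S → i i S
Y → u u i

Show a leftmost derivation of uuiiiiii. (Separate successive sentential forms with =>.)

S => YiS => uuiiS => uuiiiiS => uuiiiiii

S => YiS   [S → Y i S]
YiS => uuiiS   [Y → u u i]
uuiiS => uuiiiiS   [S → i i S]
uuiiiiS => uuiiiiii   [S → i i]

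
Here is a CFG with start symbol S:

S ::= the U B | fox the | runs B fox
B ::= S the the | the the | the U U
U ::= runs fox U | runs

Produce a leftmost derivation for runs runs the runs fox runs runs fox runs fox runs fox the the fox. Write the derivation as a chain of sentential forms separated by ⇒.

S ⇒ runs B fox ⇒ runs S the the fox ⇒ runs runs B fox the the fox ⇒ runs runs the U U fox the the fox ⇒ runs runs the runs fox U U fox the the fox ⇒ runs runs the runs fox runs U fox the the fox ⇒ runs runs the runs fox runs runs fox U fox the the fox ⇒ runs runs the runs fox runs runs fox runs fox U fox the the fox ⇒ runs runs the runs fox runs runs fox runs fox runs fox the the fox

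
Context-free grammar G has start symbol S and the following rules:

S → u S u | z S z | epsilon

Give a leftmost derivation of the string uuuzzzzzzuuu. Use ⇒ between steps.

S ⇒ uSu ⇒ uuSuu ⇒ uuuSuuu ⇒ uuuzSzuuu ⇒ uuuzzSzzuuu ⇒ uuuzzzSzzzuuu ⇒ uuuzzzzzzuuu

S ⇒ uSu   [S → u S u]
uSu ⇒ uuSuu   [S → u S u]
uuSuu ⇒ uuuSuuu   [S → u S u]
uuuSuuu ⇒ uuuzSzuuu   [S → z S z]
uuuzSzuuu ⇒ uuuzzSzzuuu   [S → z S z]
uuuzzSzzuuu ⇒ uuuzzzSzzzuuu   [S → z S z]
uuuzzzSzzzuuu ⇒ uuuzzzzzzuuu   [S → epsilon]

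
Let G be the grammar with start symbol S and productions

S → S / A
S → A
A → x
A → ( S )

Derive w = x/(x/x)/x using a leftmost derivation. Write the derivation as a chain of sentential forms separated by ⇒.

S ⇒ S/A ⇒ S/A/A ⇒ A/A/A ⇒ x/A/A ⇒ x/(S)/A ⇒ x/(S/A)/A ⇒ x/(A/A)/A ⇒ x/(x/A)/A ⇒ x/(x/x)/A ⇒ x/(x/x)/x

S ⇒ S/A   [S → S / A]
S/A ⇒ S/A/A   [S → S / A]
S/A/A ⇒ A/A/A   [S → A]
A/A/A ⇒ x/A/A   [A → x]
x/A/A ⇒ x/(S)/A   [A → ( S )]
x/(S)/A ⇒ x/(S/A)/A   [S → S / A]
x/(S/A)/A ⇒ x/(A/A)/A   [S → A]
x/(A/A)/A ⇒ x/(x/A)/A   [A → x]
x/(x/A)/A ⇒ x/(x/x)/A   [A → x]
x/(x/x)/A ⇒ x/(x/x)/x   [A → x]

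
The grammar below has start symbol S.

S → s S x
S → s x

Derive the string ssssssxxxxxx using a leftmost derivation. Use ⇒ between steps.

S ⇒ sSx   [S → s S x]
sSx ⇒ ssSxx   [S → s S x]
ssSxx ⇒ sssSxxx   [S → s S x]
sssSxxx ⇒ ssssSxxxx   [S → s S x]
ssssSxxxx ⇒ sssssSxxxxx   [S → s S x]
sssssSxxxxx ⇒ ssssssxxxxxx   [S → s x]

S ⇒ sSx ⇒ ssSxx ⇒ sssSxxx ⇒ ssssSxxxx ⇒ sssssSxxxxx ⇒ ssssssxxxxxx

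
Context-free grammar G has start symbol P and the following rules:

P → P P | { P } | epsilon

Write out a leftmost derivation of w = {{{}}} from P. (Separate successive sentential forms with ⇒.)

P ⇒ PP   [P → P P]
PP ⇒ PPP   [P → P P]
PPP ⇒ PPPP   [P → P P]
PPPP ⇒ {P}PPP   [P → { P }]
{P}PPP ⇒ {{P}}PPP   [P → { P }]
{{P}}PPP ⇒ {{{P}}}PPP   [P → { P }]
{{{P}}}PPP ⇒ {{{}}}PPP   [P → epsilon]
{{{}}}PPP ⇒ {{{}}}PP   [P → epsilon]
{{{}}}PP ⇒ {{{}}}P   [P → epsilon]
{{{}}}P ⇒ {{{}}}   [P → epsilon]

P ⇒ PP ⇒ PPP ⇒ PPPP ⇒ {P}PPP ⇒ {{P}}PPP ⇒ {{{P}}}PPP ⇒ {{{}}}PPP ⇒ {{{}}}PP ⇒ {{{}}}P ⇒ {{{}}}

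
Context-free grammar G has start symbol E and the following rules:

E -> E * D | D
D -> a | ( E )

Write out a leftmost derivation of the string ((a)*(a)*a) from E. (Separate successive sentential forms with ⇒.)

E ⇒ D   [E -> D]
D ⇒ (E)   [D -> ( E )]
(E) ⇒ (E*D)   [E -> E * D]
(E*D) ⇒ (E*D*D)   [E -> E * D]
(E*D*D) ⇒ (D*D*D)   [E -> D]
(D*D*D) ⇒ ((E)*D*D)   [D -> ( E )]
((E)*D*D) ⇒ ((D)*D*D)   [E -> D]
((D)*D*D) ⇒ ((a)*D*D)   [D -> a]
((a)*D*D) ⇒ ((a)*(E)*D)   [D -> ( E )]
((a)*(E)*D) ⇒ ((a)*(D)*D)   [E -> D]
((a)*(D)*D) ⇒ ((a)*(a)*D)   [D -> a]
((a)*(a)*D) ⇒ ((a)*(a)*a)   [D -> a]

E ⇒ D ⇒ (E) ⇒ (E*D) ⇒ (E*D*D) ⇒ (D*D*D) ⇒ ((E)*D*D) ⇒ ((D)*D*D) ⇒ ((a)*D*D) ⇒ ((a)*(E)*D) ⇒ ((a)*(D)*D) ⇒ ((a)*(a)*D) ⇒ ((a)*(a)*a)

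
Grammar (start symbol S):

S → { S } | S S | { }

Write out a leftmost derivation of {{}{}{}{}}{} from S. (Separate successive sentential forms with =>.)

S => SS => {S}S => {SS}S => {SSS}S => {SSSS}S => {{}SSS}S => {{}{}SS}S => {{}{}{}S}S => {{}{}{}{}}S => {{}{}{}{}}{}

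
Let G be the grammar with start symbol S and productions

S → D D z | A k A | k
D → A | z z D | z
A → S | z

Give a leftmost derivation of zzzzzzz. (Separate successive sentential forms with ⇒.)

S ⇒ DDz   [S → D D z]
DDz ⇒ zzDDz   [D → z z D]
zzDDz ⇒ zzADz   [D → A]
zzADz ⇒ zzzDz   [A → z]
zzzDz ⇒ zzzzzDz   [D → z z D]
zzzzzDz ⇒ zzzzzzz   [D → z]

S ⇒ DDz ⇒ zzDDz ⇒ zzADz ⇒ zzzDz ⇒ zzzzzDz ⇒ zzzzzzz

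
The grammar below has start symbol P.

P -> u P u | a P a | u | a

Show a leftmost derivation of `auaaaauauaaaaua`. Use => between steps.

P => aPa => auPua => auaPaua => auaaPaaua => auaaaPaaaua => auaaaaPaaaaua => auaaaauPuaaaaua => auaaaauauaaaaua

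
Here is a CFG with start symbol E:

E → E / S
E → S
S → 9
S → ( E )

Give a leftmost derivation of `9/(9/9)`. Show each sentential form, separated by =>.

E=>E/S=>S/S=>9/S=>9/(E)=>9/(E/S)=>9/(S/S)=>9/(9/S)=>9/(9/9)

E => E/S   [E → E / S]
E/S => S/S   [E → S]
S/S => 9/S   [S → 9]
9/S => 9/(E)   [S → ( E )]
9/(E) => 9/(E/S)   [E → E / S]
9/(E/S) => 9/(S/S)   [E → S]
9/(S/S) => 9/(9/S)   [S → 9]
9/(9/S) => 9/(9/9)   [S → 9]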